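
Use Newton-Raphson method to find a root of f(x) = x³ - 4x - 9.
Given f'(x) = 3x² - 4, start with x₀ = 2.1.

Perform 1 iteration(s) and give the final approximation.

f(x) = x³ - 4x - 9
f'(x) = 3x² - 4
x₀ = 2.1

Newton-Raphson formula: x_{n+1} = x_n - f(x_n)/f'(x_n)

Iteration 1:
  f(2.100000) = -8.139000
  f'(2.100000) = 9.230000
  x_1 = 2.100000 - (-8.139000)/9.230000 = 2.981798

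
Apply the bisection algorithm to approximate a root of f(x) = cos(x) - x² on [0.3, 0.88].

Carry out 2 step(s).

f(x) = cos(x) - x²
Initial interval: [0.3, 0.88]

Iteration 1:
  c_1 = (0.300000 + 0.880000)/2 = 0.590000
  f(c_1) = f(0.590000) = 0.482841
  f(a) × f(c) ≥ 0, new interval: [0.590000, 0.880000]
Iteration 2:
  c_2 = (0.590000 + 0.880000)/2 = 0.735000
  f(c_2) = f(0.735000) = 0.201606
  f(a) × f(c) ≥ 0, new interval: [0.735000, 0.880000]

After 2 iteration(s), the approximation is c_2 = 0.735000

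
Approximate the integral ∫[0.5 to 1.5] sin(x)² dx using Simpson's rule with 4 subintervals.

f(x) = sin(x)²
a = 0.5, b = 1.5, n = 4
h = (b - a)/n = 0.250000

Simpson's rule: (h/3)[f(x₀) + 4f(x₁) + 2f(x₂) + ... + f(xₙ)]

x_0 = 0.5000, f(x_0) = 0.229849, coefficient = 1
x_1 = 0.7500, f(x_1) = 0.464631, coefficient = 4
x_2 = 1.0000, f(x_2) = 0.708073, coefficient = 2
x_3 = 1.2500, f(x_3) = 0.900572, coefficient = 4
x_4 = 1.5000, f(x_4) = 0.994996, coefficient = 1

I ≈ (0.250000/3) × 8.101805 = 0.675150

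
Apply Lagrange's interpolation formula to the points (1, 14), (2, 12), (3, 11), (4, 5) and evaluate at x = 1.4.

Lagrange interpolation formula:
P(x) = Σ yᵢ × Lᵢ(x)
where Lᵢ(x) = Π_{j≠i} (x - xⱼ)/(xᵢ - xⱼ)

L_0(1.4) = (1.4 - 2)/(1 - 2) × (1.4 - 3)/(1 - 3) × (1.4 - 4)/(1 - 4) = 0.416000
L_1(1.4) = (1.4 - 1)/(2 - 1) × (1.4 - 3)/(2 - 3) × (1.4 - 4)/(2 - 4) = 0.832000
L_2(1.4) = (1.4 - 1)/(3 - 1) × (1.4 - 2)/(3 - 2) × (1.4 - 4)/(3 - 4) = -0.312000
L_3(1.4) = (1.4 - 1)/(4 - 1) × (1.4 - 2)/(4 - 2) × (1.4 - 3)/(4 - 3) = 0.064000

P(1.4) = 14×L_0(1.4) + 12×L_1(1.4) + 11×L_2(1.4) + 5×L_3(1.4)
P(1.4) = 12.696000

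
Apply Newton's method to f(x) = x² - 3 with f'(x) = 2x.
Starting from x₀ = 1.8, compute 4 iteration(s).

f(x) = x² - 3
f'(x) = 2x
x₀ = 1.8

Newton-Raphson formula: x_{n+1} = x_n - f(x_n)/f'(x_n)

Iteration 1:
  f(1.800000) = 0.240000
  f'(1.800000) = 3.600000
  x_1 = 1.800000 - 0.240000/3.600000 = 1.733333
Iteration 2:
  f(1.733333) = 0.004444
  f'(1.733333) = 3.466667
  x_2 = 1.733333 - 0.004444/3.466667 = 1.732051
Iteration 3:
  f(1.732051) = 0.000002
  f'(1.732051) = 3.464103
  x_3 = 1.732051 - 0.000002/3.464103 = 1.732051
Iteration 4:
  f(1.732051) = 0.000000
  f'(1.732051) = 3.464102
  x_4 = 1.732051 - 0.000000/3.464102 = 1.732051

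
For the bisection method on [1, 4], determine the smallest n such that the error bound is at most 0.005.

We need (b-a)/2^n ≤ 0.005
(4 - 1)/2^n ≤ 0.005
3/2^n ≤ 0.005
2^n ≥ 600
n ≥ log₂(600) = 9.23
n ≥ 10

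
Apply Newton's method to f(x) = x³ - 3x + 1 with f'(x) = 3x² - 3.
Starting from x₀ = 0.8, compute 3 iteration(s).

f(x) = x³ - 3x + 1
f'(x) = 3x² - 3
x₀ = 0.8

Newton-Raphson formula: x_{n+1} = x_n - f(x_n)/f'(x_n)

Iteration 1:
  f(0.800000) = -0.888000
  f'(0.800000) = -1.080000
  x_1 = 0.800000 - (-0.888000)/(-1.080000) = -0.022222
Iteration 2:
  f(-0.022222) = 1.066656
  f'(-0.022222) = -2.998519
  x_2 = -0.022222 - 1.066656/(-2.998519) = 0.333505
Iteration 3:
  f(0.333505) = 0.036578
  f'(0.333505) = -2.666323
  x_3 = 0.333505 - 0.036578/(-2.666323) = 0.347224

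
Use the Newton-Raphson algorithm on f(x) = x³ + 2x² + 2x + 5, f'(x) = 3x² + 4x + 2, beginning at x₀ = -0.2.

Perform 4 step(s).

f(x) = x³ + 2x² + 2x + 5
f'(x) = 3x² + 4x + 2
x₀ = -0.2

Newton-Raphson formula: x_{n+1} = x_n - f(x_n)/f'(x_n)

Iteration 1:
  f(-0.200000) = 4.672000
  f'(-0.200000) = 1.320000
  x_1 = -0.200000 - 4.672000/1.320000 = -3.739394
Iteration 2:
  f(-3.739394) = -26.800850
  f'(-3.739394) = 28.991625
  x_2 = -3.739394 - (-26.800850)/28.991625 = -2.814960
Iteration 3:
  f(-2.814960) = -7.087659
  f'(-2.814960) = 14.512156
  x_3 = -2.814960 - (-7.087659)/14.512156 = -2.326565
Iteration 4:
  f(-2.326565) = -1.420796
  f'(-2.326565) = 8.932455
  x_4 = -2.326565 - (-1.420796)/8.932455 = -2.167505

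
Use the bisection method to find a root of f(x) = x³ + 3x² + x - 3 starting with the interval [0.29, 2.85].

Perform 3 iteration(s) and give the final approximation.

f(x) = x³ + 3x² + x - 3
Initial interval: [0.29, 2.85]

Iteration 1:
  c_1 = (0.290000 + 2.850000)/2 = 1.570000
  f(c_1) = f(1.570000) = 9.834593
  f(a) × f(c) < 0, new interval: [0.290000, 1.570000]
Iteration 2:
  c_2 = (0.290000 + 1.570000)/2 = 0.930000
  f(c_2) = f(0.930000) = 1.329057
  f(a) × f(c) < 0, new interval: [0.290000, 0.930000]
Iteration 3:
  c_3 = (0.290000 + 0.930000)/2 = 0.610000
  f(c_3) = f(0.610000) = -1.046719
  f(a) × f(c) ≥ 0, new interval: [0.610000, 0.930000]

After 3 iteration(s), the approximation is c_3 = 0.610000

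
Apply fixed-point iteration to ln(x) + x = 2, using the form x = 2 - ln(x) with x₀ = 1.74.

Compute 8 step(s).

Equation: ln(x) + x = 2
Fixed-point form: x = 2 - ln(x)
x₀ = 1.74

x_1 = g(1.740000) = 1.446115
x_2 = g(1.446115) = 1.631119
x_3 = g(1.631119) = 1.510733
x_4 = g(1.510733) = 1.587405
x_5 = g(1.587405) = 1.537900
x_6 = g(1.537900) = 1.569582
x_7 = g(1.569582) = 1.549190
x_8 = g(1.549190) = 1.562268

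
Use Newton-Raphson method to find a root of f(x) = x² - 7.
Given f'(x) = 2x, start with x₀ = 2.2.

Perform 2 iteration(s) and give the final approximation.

f(x) = x² - 7
f'(x) = 2x
x₀ = 2.2

Newton-Raphson formula: x_{n+1} = x_n - f(x_n)/f'(x_n)

Iteration 1:
  f(2.200000) = -2.160000
  f'(2.200000) = 4.400000
  x_1 = 2.200000 - (-2.160000)/4.400000 = 2.690909
Iteration 2:
  f(2.690909) = 0.240992
  f'(2.690909) = 5.381818
  x_2 = 2.690909 - 0.240992/5.381818 = 2.646130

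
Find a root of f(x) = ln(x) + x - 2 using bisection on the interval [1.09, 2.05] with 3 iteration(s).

f(x) = ln(x) + x - 2
Initial interval: [1.09, 2.05]

Iteration 1:
  c_1 = (1.090000 + 2.050000)/2 = 1.570000
  f(c_1) = f(1.570000) = 0.021076
  f(a) × f(c) < 0, new interval: [1.090000, 1.570000]
Iteration 2:
  c_2 = (1.090000 + 1.570000)/2 = 1.330000
  f(c_2) = f(1.330000) = -0.384821
  f(a) × f(c) ≥ 0, new interval: [1.330000, 1.570000]
Iteration 3:
  c_3 = (1.330000 + 1.570000)/2 = 1.450000
  f(c_3) = f(1.450000) = -0.178436
  f(a) × f(c) ≥ 0, new interval: [1.450000, 1.570000]

After 3 iteration(s), the approximation is c_3 = 1.450000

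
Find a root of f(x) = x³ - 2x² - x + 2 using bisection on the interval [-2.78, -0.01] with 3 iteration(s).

f(x) = x³ - 2x² - x + 2
Initial interval: [-2.78, -0.01]

Iteration 1:
  c_1 = (-2.780000 + (-0.010000))/2 = -1.395000
  f(c_1) = f(-1.395000) = -3.211755
  f(a) × f(c) ≥ 0, new interval: [-1.395000, -0.010000]
Iteration 2:
  c_2 = (-1.395000 + (-0.010000))/2 = -0.702500
  f(c_2) = f(-0.702500) = 1.368799
  f(a) × f(c) < 0, new interval: [-1.395000, -0.702500]
Iteration 3:
  c_3 = (-1.395000 + (-0.702500))/2 = -1.048750
  f(c_3) = f(-1.048750) = -0.304499
  f(a) × f(c) ≥ 0, new interval: [-1.048750, -0.702500]

After 3 iteration(s), the approximation is c_3 = -1.048750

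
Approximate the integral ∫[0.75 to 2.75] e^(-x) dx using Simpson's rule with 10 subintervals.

f(x) = e^(-x)
a = 0.75, b = 2.75, n = 10
h = (b - a)/n = 0.200000

Simpson's rule: (h/3)[f(x₀) + 4f(x₁) + 2f(x₂) + ... + f(xₙ)]

x_0 = 0.7500, f(x_0) = 0.472367, coefficient = 1
x_1 = 0.9500, f(x_1) = 0.386741, coefficient = 4
x_2 = 1.1500, f(x_2) = 0.316637, coefficient = 2
x_3 = 1.3500, f(x_3) = 0.259240, coefficient = 4
x_4 = 1.5500, f(x_4) = 0.212248, coefficient = 2
x_5 = 1.7500, f(x_5) = 0.173774, coefficient = 4
x_6 = 1.9500, f(x_6) = 0.142274, coefficient = 2
x_7 = 2.1500, f(x_7) = 0.116484, coefficient = 4
x_8 = 2.3500, f(x_8) = 0.095369, coefficient = 2
x_9 = 2.5500, f(x_9) = 0.078082, coefficient = 4
x_10 = 2.7500, f(x_10) = 0.063928, coefficient = 1

I ≈ (0.200000/3) × 6.126635 = 0.408442
Exact value: 0.408439
Error: 0.000004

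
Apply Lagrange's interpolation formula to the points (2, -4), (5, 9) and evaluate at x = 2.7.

Lagrange interpolation formula:
P(x) = Σ yᵢ × Lᵢ(x)
where Lᵢ(x) = Π_{j≠i} (x - xⱼ)/(xᵢ - xⱼ)

L_0(2.7) = (2.7 - 5)/(2 - 5) = 0.766667
L_1(2.7) = (2.7 - 2)/(5 - 2) = 0.233333

P(2.7) = (-4)×L_0(2.7) + 9×L_1(2.7)
P(2.7) = -0.966667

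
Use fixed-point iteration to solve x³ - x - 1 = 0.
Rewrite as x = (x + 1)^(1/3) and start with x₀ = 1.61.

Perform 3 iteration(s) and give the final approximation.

Equation: x³ - x - 1 = 0
Fixed-point form: x = (x + 1)^(1/3)
x₀ = 1.61

x_1 = g(1.610000) = 1.376830
x_2 = g(1.376830) = 1.334543
x_3 = g(1.334543) = 1.326582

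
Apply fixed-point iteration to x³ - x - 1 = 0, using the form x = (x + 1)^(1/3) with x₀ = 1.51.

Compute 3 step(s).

Equation: x³ - x - 1 = 0
Fixed-point form: x = (x + 1)^(1/3)
x₀ = 1.51

x_1 = g(1.510000) = 1.359016
x_2 = g(1.359016) = 1.331201
x_3 = g(1.331201) = 1.325948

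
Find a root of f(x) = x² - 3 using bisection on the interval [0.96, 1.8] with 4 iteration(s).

f(x) = x² - 3
Initial interval: [0.96, 1.8]

Iteration 1:
  c_1 = (0.960000 + 1.800000)/2 = 1.380000
  f(c_1) = f(1.380000) = -1.095600
  f(a) × f(c) ≥ 0, new interval: [1.380000, 1.800000]
Iteration 2:
  c_2 = (1.380000 + 1.800000)/2 = 1.590000
  f(c_2) = f(1.590000) = -0.471900
  f(a) × f(c) ≥ 0, new interval: [1.590000, 1.800000]
Iteration 3:
  c_3 = (1.590000 + 1.800000)/2 = 1.695000
  f(c_3) = f(1.695000) = -0.126975
  f(a) × f(c) ≥ 0, new interval: [1.695000, 1.800000]
Iteration 4:
  c_4 = (1.695000 + 1.800000)/2 = 1.747500
  f(c_4) = f(1.747500) = 0.053756
  f(a) × f(c) < 0, new interval: [1.695000, 1.747500]

After 4 iteration(s), the approximation is c_4 = 1.747500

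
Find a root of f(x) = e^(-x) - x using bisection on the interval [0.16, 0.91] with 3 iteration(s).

f(x) = e^(-x) - x
Initial interval: [0.16, 0.91]

Iteration 1:
  c_1 = (0.160000 + 0.910000)/2 = 0.535000
  f(c_1) = f(0.535000) = 0.050669
  f(a) × f(c) ≥ 0, new interval: [0.535000, 0.910000]
Iteration 2:
  c_2 = (0.535000 + 0.910000)/2 = 0.722500
  f(c_2) = f(0.722500) = -0.236963
  f(a) × f(c) < 0, new interval: [0.535000, 0.722500]
Iteration 3:
  c_3 = (0.535000 + 0.722500)/2 = 0.628750
  f(c_3) = f(0.628750) = -0.095492
  f(a) × f(c) < 0, new interval: [0.535000, 0.628750]

After 3 iteration(s), the approximation is c_3 = 0.628750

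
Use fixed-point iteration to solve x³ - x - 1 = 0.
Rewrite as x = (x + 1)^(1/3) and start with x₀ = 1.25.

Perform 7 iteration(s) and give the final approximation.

Equation: x³ - x - 1 = 0
Fixed-point form: x = (x + 1)^(1/3)
x₀ = 1.25

x_1 = g(1.250000) = 1.310371
x_2 = g(1.310371) = 1.321987
x_3 = g(1.321987) = 1.324199
x_4 = g(1.324199) = 1.324619
x_5 = g(1.324619) = 1.324699
x_6 = g(1.324699) = 1.324714
x_7 = g(1.324714) = 1.324717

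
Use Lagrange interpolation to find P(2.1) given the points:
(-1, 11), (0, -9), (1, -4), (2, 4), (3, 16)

Lagrange interpolation formula:
P(x) = Σ yᵢ × Lᵢ(x)
where Lᵢ(x) = Π_{j≠i} (x - xⱼ)/(xᵢ - xⱼ)

L_0(2.1) = (2.1 - 0)/(-1 - 0) × (2.1 - 1)/(-1 - 1) × (2.1 - 2)/(-1 - 2) × (2.1 - 3)/(-1 - 3) = -0.008663
L_1(2.1) = (2.1 - (-1))/(0 - (-1)) × (2.1 - 1)/(0 - 1) × (2.1 - 2)/(0 - 2) × (2.1 - 3)/(0 - 3) = 0.051150
L_2(2.1) = (2.1 - (-1))/(1 - (-1)) × (2.1 - 0)/(1 - 0) × (2.1 - 2)/(1 - 2) × (2.1 - 3)/(1 - 3) = -0.146475
L_3(2.1) = (2.1 - (-1))/(2 - (-1)) × (2.1 - 0)/(2 - 0) × (2.1 - 1)/(2 - 1) × (2.1 - 3)/(2 - 3) = 1.074150
L_4(2.1) = (2.1 - (-1))/(3 - (-1)) × (2.1 - 0)/(3 - 0) × (2.1 - 1)/(3 - 1) × (2.1 - 2)/(3 - 2) = 0.029838

P(2.1) = 11×L_0(2.1) + (-9)×L_1(2.1) + (-4)×L_2(2.1) + 4×L_3(2.1) + 16×L_4(2.1)
P(2.1) = 4.804263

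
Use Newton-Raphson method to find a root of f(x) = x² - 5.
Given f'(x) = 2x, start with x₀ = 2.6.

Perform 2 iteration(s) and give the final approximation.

f(x) = x² - 5
f'(x) = 2x
x₀ = 2.6

Newton-Raphson formula: x_{n+1} = x_n - f(x_n)/f'(x_n)

Iteration 1:
  f(2.600000) = 1.760000
  f'(2.600000) = 5.200000
  x_1 = 2.600000 - 1.760000/5.200000 = 2.261538
Iteration 2:
  f(2.261538) = 0.114556
  f'(2.261538) = 4.523077
  x_2 = 2.261538 - 0.114556/4.523077 = 2.236211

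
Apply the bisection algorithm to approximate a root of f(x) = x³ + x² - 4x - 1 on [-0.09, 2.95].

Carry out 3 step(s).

f(x) = x³ + x² - 4x - 1
Initial interval: [-0.09, 2.95]

Iteration 1:
  c_1 = (-0.090000 + 2.950000)/2 = 1.430000
  f(c_1) = f(1.430000) = -1.750893
  f(a) × f(c) ≥ 0, new interval: [1.430000, 2.950000]
Iteration 2:
  c_2 = (1.430000 + 2.950000)/2 = 2.190000
  f(c_2) = f(2.190000) = 5.539559
  f(a) × f(c) < 0, new interval: [1.430000, 2.190000]
Iteration 3:
  c_3 = (1.430000 + 2.190000)/2 = 1.810000
  f(c_3) = f(1.810000) = 0.965841
  f(a) × f(c) < 0, new interval: [1.430000, 1.810000]

After 3 iteration(s), the approximation is c_3 = 1.810000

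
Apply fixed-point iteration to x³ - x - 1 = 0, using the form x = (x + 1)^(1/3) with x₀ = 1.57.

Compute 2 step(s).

Equation: x³ - x - 1 = 0
Fixed-point form: x = (x + 1)^(1/3)
x₀ = 1.57

x_1 = g(1.570000) = 1.369760
x_2 = g(1.369760) = 1.333219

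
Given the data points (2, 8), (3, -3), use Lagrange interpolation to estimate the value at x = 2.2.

Lagrange interpolation formula:
P(x) = Σ yᵢ × Lᵢ(x)
where Lᵢ(x) = Π_{j≠i} (x - xⱼ)/(xᵢ - xⱼ)

L_0(2.2) = (2.2 - 3)/(2 - 3) = 0.800000
L_1(2.2) = (2.2 - 2)/(3 - 2) = 0.200000

P(2.2) = 8×L_0(2.2) + (-3)×L_1(2.2)
P(2.2) = 5.800000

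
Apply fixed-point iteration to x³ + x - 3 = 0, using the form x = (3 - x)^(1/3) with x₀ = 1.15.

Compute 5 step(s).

Equation: x³ + x - 3 = 0
Fixed-point form: x = (3 - x)^(1/3)
x₀ = 1.15

x_1 = g(1.150000) = 1.227601
x_2 = g(1.227601) = 1.210191
x_3 = g(1.210191) = 1.214140
x_4 = g(1.214140) = 1.213247
x_5 = g(1.213247) = 1.213449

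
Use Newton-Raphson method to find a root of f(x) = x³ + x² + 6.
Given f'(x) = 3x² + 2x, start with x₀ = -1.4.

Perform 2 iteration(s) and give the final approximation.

f(x) = x³ + x² + 6
f'(x) = 3x² + 2x
x₀ = -1.4

Newton-Raphson formula: x_{n+1} = x_n - f(x_n)/f'(x_n)

Iteration 1:
  f(-1.400000) = 5.216000
  f'(-1.400000) = 3.080000
  x_1 = -1.400000 - 5.216000/3.080000 = -3.093506
Iteration 2:
  f(-3.093506) = -14.034402
  f'(-3.093506) = 22.522334
  x_2 = -3.093506 - (-14.034402)/22.522334 = -2.470374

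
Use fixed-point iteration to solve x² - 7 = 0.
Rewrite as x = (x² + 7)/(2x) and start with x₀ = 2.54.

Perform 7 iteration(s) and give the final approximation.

Equation: x² - 7 = 0
Fixed-point form: x = (x² + 7)/(2x)
x₀ = 2.54

x_1 = g(2.540000) = 2.647953
x_2 = g(2.647953) = 2.645752
x_3 = g(2.645752) = 2.645751
x_4 = g(2.645751) = 2.645751
x_5 = g(2.645751) = 2.645751
x_6 = g(2.645751) = 2.645751
x_7 = g(2.645751) = 2.645751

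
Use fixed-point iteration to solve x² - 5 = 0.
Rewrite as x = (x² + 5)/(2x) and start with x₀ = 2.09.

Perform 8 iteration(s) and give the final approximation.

Equation: x² - 5 = 0
Fixed-point form: x = (x² + 5)/(2x)
x₀ = 2.09

x_1 = g(2.090000) = 2.241172
x_2 = g(2.241172) = 2.236074
x_3 = g(2.236074) = 2.236068
x_4 = g(2.236068) = 2.236068
x_5 = g(2.236068) = 2.236068
x_6 = g(2.236068) = 2.236068
x_7 = g(2.236068) = 2.236068
x_8 = g(2.236068) = 2.236068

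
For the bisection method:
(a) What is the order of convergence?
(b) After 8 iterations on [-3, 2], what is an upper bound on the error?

(a) Bisection has linear (order 1) convergence; the error is halved each step.

(b) Error bound = (b-a)/2^n = (2 - (-3))/2^{8}
    = 5/2^{8}

(a) 1 (linear); (b) error ≤ 1.95e-02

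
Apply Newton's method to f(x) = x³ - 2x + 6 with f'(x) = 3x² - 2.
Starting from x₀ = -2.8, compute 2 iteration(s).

f(x) = x³ - 2x + 6
f'(x) = 3x² - 2
x₀ = -2.8

Newton-Raphson formula: x_{n+1} = x_n - f(x_n)/f'(x_n)

Iteration 1:
  f(-2.800000) = -10.352000
  f'(-2.800000) = 21.520000
  x_1 = -2.800000 - (-10.352000)/21.520000 = -2.318959
Iteration 2:
  f(-2.318959) = -1.832450
  f'(-2.318959) = 14.132714
  x_2 = -2.318959 - (-1.832450)/14.132714 = -2.189299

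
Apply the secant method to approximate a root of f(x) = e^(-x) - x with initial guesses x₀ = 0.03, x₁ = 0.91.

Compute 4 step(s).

f(x) = e^(-x) - x
x₀ = 0.03, x₁ = 0.91

Secant formula: x_{n+1} = x_n - f(x_n)(x_n - x_{n-1})/(f(x_n) - f(x_{n-1}))

Iteration 1:
  f(0.030000) = 0.940446
  f(0.910000) = -0.507476
  x_2 = 0.910000 - (-0.507476)×(0.910000 - 0.030000)/(-0.507476 - 0.940446)
       = 0.601573
Iteration 2:
  f(0.910000) = -0.507476
  f(0.601573) = -0.053623
  x_3 = 0.601573 - (-0.053623)×(0.601573 - 0.910000)/(-0.053623 - (-0.507476))
       = 0.565131
Iteration 3:
  f(0.601573) = -0.053623
  f(0.565131) = 0.003154
  x_4 = 0.565131 - 0.003154×(0.565131 - 0.601573)/(0.003154 - (-0.053623))
       = 0.567156
Iteration 4:
  f(0.565131) = 0.003154
  f(0.567156) = -0.000020
  x_5 = 0.567156 - (-0.000020)×(0.567156 - 0.565131)/(-0.000020 - 0.003154)
       = 0.567143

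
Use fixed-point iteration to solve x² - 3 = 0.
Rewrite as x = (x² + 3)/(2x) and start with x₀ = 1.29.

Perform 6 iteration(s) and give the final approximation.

Equation: x² - 3 = 0
Fixed-point form: x = (x² + 3)/(2x)
x₀ = 1.29

x_1 = g(1.290000) = 1.807791
x_2 = g(1.807791) = 1.733637
x_3 = g(1.733637) = 1.732052
x_4 = g(1.732052) = 1.732051
x_5 = g(1.732051) = 1.732051
x_6 = g(1.732051) = 1.732051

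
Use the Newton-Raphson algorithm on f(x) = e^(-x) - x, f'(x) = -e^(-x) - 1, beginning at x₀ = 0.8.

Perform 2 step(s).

f(x) = e^(-x) - x
f'(x) = -e^(-x) - 1
x₀ = 0.8

Newton-Raphson formula: x_{n+1} = x_n - f(x_n)/f'(x_n)

Iteration 1:
  f(0.800000) = -0.350671
  f'(0.800000) = -1.449329
  x_1 = 0.800000 - (-0.350671)/(-1.449329) = 0.558046
Iteration 2:
  f(0.558046) = 0.014280
  f'(0.558046) = -1.572326
  x_2 = 0.558046 - 0.014280/(-1.572326) = 0.567128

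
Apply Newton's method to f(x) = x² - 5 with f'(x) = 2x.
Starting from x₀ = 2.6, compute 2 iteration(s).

f(x) = x² - 5
f'(x) = 2x
x₀ = 2.6

Newton-Raphson formula: x_{n+1} = x_n - f(x_n)/f'(x_n)

Iteration 1:
  f(2.600000) = 1.760000
  f'(2.600000) = 5.200000
  x_1 = 2.600000 - 1.760000/5.200000 = 2.261538
Iteration 2:
  f(2.261538) = 0.114556
  f'(2.261538) = 4.523077
  x_2 = 2.261538 - 0.114556/4.523077 = 2.236211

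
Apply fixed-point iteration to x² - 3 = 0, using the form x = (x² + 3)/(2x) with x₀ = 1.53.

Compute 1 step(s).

Equation: x² - 3 = 0
Fixed-point form: x = (x² + 3)/(2x)
x₀ = 1.53

x_1 = g(1.530000) = 1.745392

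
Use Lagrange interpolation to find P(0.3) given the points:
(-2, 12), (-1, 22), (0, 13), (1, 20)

Lagrange interpolation formula:
P(x) = Σ yᵢ × Lᵢ(x)
where Lᵢ(x) = Π_{j≠i} (x - xⱼ)/(xᵢ - xⱼ)

L_0(0.3) = (0.3 - (-1))/(-2 - (-1)) × (0.3 - 0)/(-2 - 0) × (0.3 - 1)/(-2 - 1) = 0.045500
L_1(0.3) = (0.3 - (-2))/(-1 - (-2)) × (0.3 - 0)/(-1 - 0) × (0.3 - 1)/(-1 - 1) = -0.241500
L_2(0.3) = (0.3 - (-2))/(0 - (-2)) × (0.3 - (-1))/(0 - (-1)) × (0.3 - 1)/(0 - 1) = 1.046500
L_3(0.3) = (0.3 - (-2))/(1 - (-2)) × (0.3 - (-1))/(1 - (-1)) × (0.3 - 0)/(1 - 0) = 0.149500

P(0.3) = 12×L_0(0.3) + 22×L_1(0.3) + 13×L_2(0.3) + 20×L_3(0.3)
P(0.3) = 11.827500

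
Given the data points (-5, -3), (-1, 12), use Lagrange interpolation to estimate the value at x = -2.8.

Lagrange interpolation formula:
P(x) = Σ yᵢ × Lᵢ(x)
where Lᵢ(x) = Π_{j≠i} (x - xⱼ)/(xᵢ - xⱼ)

L_0(-2.8) = (-2.8 - (-1))/(-5 - (-1)) = 0.450000
L_1(-2.8) = (-2.8 - (-5))/(-1 - (-5)) = 0.550000

P(-2.8) = (-3)×L_0(-2.8) + 12×L_1(-2.8)
P(-2.8) = 5.250000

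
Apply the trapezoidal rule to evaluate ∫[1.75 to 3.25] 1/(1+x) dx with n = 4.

f(x) = 1/(1+x)
a = 1.75, b = 3.25, n = 4
h = (b - a)/n = 0.375000

Trapezoidal rule: (h/2)[f(x₀) + 2f(x₁) + 2f(x₂) + ... + f(xₙ)]

x_0 = 1.7500, f(x_0) = 0.363636, coefficient = 1
x_1 = 2.1250, f(x_1) = 0.320000, coefficient = 2
x_2 = 2.5000, f(x_2) = 0.285714, coefficient = 2
x_3 = 2.8750, f(x_3) = 0.258065, coefficient = 2
x_4 = 3.2500, f(x_4) = 0.235294, coefficient = 1

I ≈ (0.375000/2) × 2.326488 = 0.436217
Exact value: 0.435318
Error: 0.000898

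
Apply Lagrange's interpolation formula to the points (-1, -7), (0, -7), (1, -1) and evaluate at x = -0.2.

Lagrange interpolation formula:
P(x) = Σ yᵢ × Lᵢ(x)
where Lᵢ(x) = Π_{j≠i} (x - xⱼ)/(xᵢ - xⱼ)

L_0(-0.2) = (-0.2 - 0)/(-1 - 0) × (-0.2 - 1)/(-1 - 1) = 0.120000
L_1(-0.2) = (-0.2 - (-1))/(0 - (-1)) × (-0.2 - 1)/(0 - 1) = 0.960000
L_2(-0.2) = (-0.2 - (-1))/(1 - (-1)) × (-0.2 - 0)/(1 - 0) = -0.080000

P(-0.2) = (-7)×L_0(-0.2) + (-7)×L_1(-0.2) + (-1)×L_2(-0.2)
P(-0.2) = -7.480000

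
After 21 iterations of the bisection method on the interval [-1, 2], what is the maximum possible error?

Bisection error bound: |error| ≤ (b-a)/2^n
|error| ≤ (2 - (-1))/2^21 = 3/2^21
|error| ≤ 0.0000014305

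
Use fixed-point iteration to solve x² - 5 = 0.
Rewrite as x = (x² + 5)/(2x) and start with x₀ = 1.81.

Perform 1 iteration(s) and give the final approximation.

Equation: x² - 5 = 0
Fixed-point form: x = (x² + 5)/(2x)
x₀ = 1.81

x_1 = g(1.810000) = 2.286215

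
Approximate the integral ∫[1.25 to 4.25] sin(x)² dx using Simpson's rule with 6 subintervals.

f(x) = sin(x)²
a = 1.25, b = 4.25, n = 6
h = (b - a)/n = 0.500000

Simpson's rule: (h/3)[f(x₀) + 4f(x₁) + 2f(x₂) + ... + f(xₙ)]

x_0 = 1.2500, f(x_0) = 0.900572, coefficient = 1
x_1 = 1.7500, f(x_1) = 0.968228, coefficient = 4
x_2 = 2.2500, f(x_2) = 0.605398, coefficient = 2
x_3 = 2.7500, f(x_3) = 0.145665, coefficient = 4
x_4 = 3.2500, f(x_4) = 0.011706, coefficient = 2
x_5 = 3.7500, f(x_5) = 0.326682, coefficient = 4
x_6 = 4.2500, f(x_6) = 0.801006, coefficient = 1

I ≈ (0.500000/3) × 8.698089 = 1.449682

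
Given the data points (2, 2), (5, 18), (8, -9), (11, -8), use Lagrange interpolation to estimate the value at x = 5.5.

Lagrange interpolation formula:
P(x) = Σ yᵢ × Lᵢ(x)
where Lᵢ(x) = Π_{j≠i} (x - xⱼ)/(xᵢ - xⱼ)

L_0(5.5) = (5.5 - 5)/(2 - 5) × (5.5 - 8)/(2 - 8) × (5.5 - 11)/(2 - 11) = -0.042438
L_1(5.5) = (5.5 - 2)/(5 - 2) × (5.5 - 8)/(5 - 8) × (5.5 - 11)/(5 - 11) = 0.891204
L_2(5.5) = (5.5 - 2)/(8 - 2) × (5.5 - 5)/(8 - 5) × (5.5 - 11)/(8 - 11) = 0.178241
L_3(5.5) = (5.5 - 2)/(11 - 2) × (5.5 - 5)/(11 - 5) × (5.5 - 8)/(11 - 8) = -0.027006

P(5.5) = 2×L_0(5.5) + 18×L_1(5.5) + (-9)×L_2(5.5) + (-8)×L_3(5.5)
P(5.5) = 14.568673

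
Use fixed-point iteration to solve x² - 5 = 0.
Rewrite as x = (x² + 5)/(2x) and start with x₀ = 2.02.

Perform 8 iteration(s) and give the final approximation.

Equation: x² - 5 = 0
Fixed-point form: x = (x² + 5)/(2x)
x₀ = 2.02

x_1 = g(2.020000) = 2.247624
x_2 = g(2.247624) = 2.236098
x_3 = g(2.236098) = 2.236068
x_4 = g(2.236068) = 2.236068
x_5 = g(2.236068) = 2.236068
x_6 = g(2.236068) = 2.236068
x_7 = g(2.236068) = 2.236068
x_8 = g(2.236068) = 2.236068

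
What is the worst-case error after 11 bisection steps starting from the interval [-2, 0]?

Bisection error bound: |error| ≤ (b-a)/2^n
|error| ≤ (0 - (-2))/2^11 = 2/2^11
|error| ≤ 0.0009765625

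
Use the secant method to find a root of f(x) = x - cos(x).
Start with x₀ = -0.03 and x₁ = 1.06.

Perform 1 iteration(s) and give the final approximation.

f(x) = x - cos(x)
x₀ = -0.03, x₁ = 1.06

Secant formula: x_{n+1} = x_n - f(x_n)(x_n - x_{n-1})/(f(x_n) - f(x_{n-1}))

Iteration 1:
  f(-0.030000) = -1.029550
  f(1.060000) = 0.571128
  x_2 = 1.060000 - 0.571128×(1.060000 - (-0.030000))/(0.571128 - (-1.029550))
       = 0.671084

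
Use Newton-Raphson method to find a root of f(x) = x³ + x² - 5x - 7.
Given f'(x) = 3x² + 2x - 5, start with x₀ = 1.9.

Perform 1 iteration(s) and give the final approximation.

f(x) = x³ + x² - 5x - 7
f'(x) = 3x² + 2x - 5
x₀ = 1.9

Newton-Raphson formula: x_{n+1} = x_n - f(x_n)/f'(x_n)

Iteration 1:
  f(1.900000) = -6.031000
  f'(1.900000) = 9.630000
  x_1 = 1.900000 - (-6.031000)/9.630000 = 2.526272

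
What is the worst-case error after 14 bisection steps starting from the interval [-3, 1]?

Bisection error bound: |error| ≤ (b-a)/2^n
|error| ≤ (1 - (-3))/2^14 = 4/2^14
|error| ≤ 0.0002441406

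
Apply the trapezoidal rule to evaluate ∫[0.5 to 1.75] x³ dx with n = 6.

f(x) = x³
a = 0.5, b = 1.75, n = 6
h = (b - a)/n = 0.208333

Trapezoidal rule: (h/2)[f(x₀) + 2f(x₁) + 2f(x₂) + ... + f(xₙ)]

x_0 = 0.5000, f(x_0) = 0.125000, coefficient = 1
x_1 = 0.7083, f(x_1) = 0.355396, coefficient = 2
x_2 = 0.9167, f(x_2) = 0.770255, coefficient = 2
x_3 = 1.1250, f(x_3) = 1.423828, coefficient = 2
x_4 = 1.3333, f(x_4) = 2.370370, coefficient = 2
x_5 = 1.5417, f(x_5) = 3.664135, coefficient = 2
x_6 = 1.7500, f(x_6) = 5.359375, coefficient = 1

I ≈ (0.208333/2) × 22.652344 = 2.359619
Exact value: 2.329102
Error: 0.030518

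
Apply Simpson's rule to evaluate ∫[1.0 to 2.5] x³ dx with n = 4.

f(x) = x³
a = 1.0, b = 2.5, n = 4
h = (b - a)/n = 0.375000

Simpson's rule: (h/3)[f(x₀) + 4f(x₁) + 2f(x₂) + ... + f(xₙ)]

x_0 = 1.0000, f(x_0) = 1.000000, coefficient = 1
x_1 = 1.3750, f(x_1) = 2.599609, coefficient = 4
x_2 = 1.7500, f(x_2) = 5.359375, coefficient = 2
x_3 = 2.1250, f(x_3) = 9.595703, coefficient = 4
x_4 = 2.5000, f(x_4) = 15.625000, coefficient = 1

I ≈ (0.375000/3) × 76.125000 = 9.515625
Exact value: 9.515625
Error: 0.000000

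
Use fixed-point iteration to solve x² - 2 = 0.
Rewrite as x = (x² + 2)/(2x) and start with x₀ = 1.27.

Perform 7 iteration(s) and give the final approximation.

Equation: x² - 2 = 0
Fixed-point form: x = (x² + 2)/(2x)
x₀ = 1.27

x_1 = g(1.270000) = 1.422402
x_2 = g(1.422402) = 1.414237
x_3 = g(1.414237) = 1.414214
x_4 = g(1.414214) = 1.414214
x_5 = g(1.414214) = 1.414214
x_6 = g(1.414214) = 1.414214
x_7 = g(1.414214) = 1.414214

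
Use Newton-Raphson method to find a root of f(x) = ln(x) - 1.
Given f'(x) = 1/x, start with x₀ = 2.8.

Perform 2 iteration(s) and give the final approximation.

f(x) = ln(x) - 1
f'(x) = 1/x
x₀ = 2.8

Newton-Raphson formula: x_{n+1} = x_n - f(x_n)/f'(x_n)

Iteration 1:
  f(2.800000) = 0.029619
  f'(2.800000) = 0.357143
  x_1 = 2.800000 - 0.029619/0.357143 = 2.717066
Iteration 2:
  f(2.717066) = -0.000448
  f'(2.717066) = 0.368044
  x_2 = 2.717066 - (-0.000448)/0.368044 = 2.718282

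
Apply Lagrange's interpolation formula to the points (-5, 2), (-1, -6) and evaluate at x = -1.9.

Lagrange interpolation formula:
P(x) = Σ yᵢ × Lᵢ(x)
where Lᵢ(x) = Π_{j≠i} (x - xⱼ)/(xᵢ - xⱼ)

L_0(-1.9) = (-1.9 - (-1))/(-5 - (-1)) = 0.225000
L_1(-1.9) = (-1.9 - (-5))/(-1 - (-5)) = 0.775000

P(-1.9) = 2×L_0(-1.9) + (-6)×L_1(-1.9)
P(-1.9) = -4.200000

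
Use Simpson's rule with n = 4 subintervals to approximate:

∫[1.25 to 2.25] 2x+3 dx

f(x) = 2x+3
a = 1.25, b = 2.25, n = 4
h = (b - a)/n = 0.250000

Simpson's rule: (h/3)[f(x₀) + 4f(x₁) + 2f(x₂) + ... + f(xₙ)]

x_0 = 1.2500, f(x_0) = 5.500000, coefficient = 1
x_1 = 1.5000, f(x_1) = 6.000000, coefficient = 4
x_2 = 1.7500, f(x_2) = 6.500000, coefficient = 2
x_3 = 2.0000, f(x_3) = 7.000000, coefficient = 4
x_4 = 2.2500, f(x_4) = 7.500000, coefficient = 1

I ≈ (0.250000/3) × 78.000000 = 6.500000
Exact value: 6.500000
Error: 0.000000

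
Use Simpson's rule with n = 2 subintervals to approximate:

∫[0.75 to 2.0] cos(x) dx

f(x) = cos(x)
a = 0.75, b = 2.0, n = 2
h = (b - a)/n = 0.625000

Simpson's rule: (h/3)[f(x₀) + 4f(x₁) + 2f(x₂) + ... + f(xₙ)]

x_0 = 0.7500, f(x_0) = 0.731689, coefficient = 1
x_1 = 1.3750, f(x_1) = 0.194548, coefficient = 4
x_2 = 2.0000, f(x_2) = -0.416147, coefficient = 1

I ≈ (0.625000/3) × 1.093733 = 0.227861
Exact value: 0.227659
Error: 0.000202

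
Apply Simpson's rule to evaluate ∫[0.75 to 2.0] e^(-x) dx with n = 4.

f(x) = e^(-x)
a = 0.75, b = 2.0, n = 4
h = (b - a)/n = 0.312500

Simpson's rule: (h/3)[f(x₀) + 4f(x₁) + 2f(x₂) + ... + f(xₙ)]

x_0 = 0.7500, f(x_0) = 0.472367, coefficient = 1
x_1 = 1.0625, f(x_1) = 0.345591, coefficient = 4
x_2 = 1.3750, f(x_2) = 0.252840, coefficient = 2
x_3 = 1.6875, f(x_3) = 0.184981, coefficient = 4
x_4 = 2.0000, f(x_4) = 0.135335, coefficient = 1

I ≈ (0.312500/3) × 3.235670 = 0.337049
Exact value: 0.337031
Error: 0.000018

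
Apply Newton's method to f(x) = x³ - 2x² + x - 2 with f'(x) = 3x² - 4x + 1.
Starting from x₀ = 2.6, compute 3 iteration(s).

f(x) = x³ - 2x² + x - 2
f'(x) = 3x² - 4x + 1
x₀ = 2.6

Newton-Raphson formula: x_{n+1} = x_n - f(x_n)/f'(x_n)

Iteration 1:
  f(2.600000) = 4.656000
  f'(2.600000) = 10.880000
  x_1 = 2.600000 - 4.656000/10.880000 = 2.172059
Iteration 2:
  f(2.172059) = 0.983805
  f'(2.172059) = 6.465283
  x_2 = 2.172059 - 0.983805/6.465283 = 2.019892
Iteration 3:
  f(2.019892) = 0.101048
  f'(2.019892) = 5.160319
  x_3 = 2.019892 - 0.101048/5.160319 = 2.000310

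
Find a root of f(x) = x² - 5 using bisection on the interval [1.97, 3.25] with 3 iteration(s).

f(x) = x² - 5
Initial interval: [1.97, 3.25]

Iteration 1:
  c_1 = (1.970000 + 3.250000)/2 = 2.610000
  f(c_1) = f(2.610000) = 1.812100
  f(a) × f(c) < 0, new interval: [1.970000, 2.610000]
Iteration 2:
  c_2 = (1.970000 + 2.610000)/2 = 2.290000
  f(c_2) = f(2.290000) = 0.244100
  f(a) × f(c) < 0, new interval: [1.970000, 2.290000]
Iteration 3:
  c_3 = (1.970000 + 2.290000)/2 = 2.130000
  f(c_3) = f(2.130000) = -0.463100
  f(a) × f(c) ≥ 0, new interval: [2.130000, 2.290000]

After 3 iteration(s), the approximation is c_3 = 2.130000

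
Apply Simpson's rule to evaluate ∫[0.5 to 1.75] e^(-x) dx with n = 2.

f(x) = e^(-x)
a = 0.5, b = 1.75, n = 2
h = (b - a)/n = 0.625000

Simpson's rule: (h/3)[f(x₀) + 4f(x₁) + 2f(x₂) + ... + f(xₙ)]

x_0 = 0.5000, f(x_0) = 0.606531, coefficient = 1
x_1 = 1.1250, f(x_1) = 0.324652, coefficient = 4
x_2 = 1.7500, f(x_2) = 0.173774, coefficient = 1

I ≈ (0.625000/3) × 2.078914 = 0.433107
Exact value: 0.432757
Error: 0.000350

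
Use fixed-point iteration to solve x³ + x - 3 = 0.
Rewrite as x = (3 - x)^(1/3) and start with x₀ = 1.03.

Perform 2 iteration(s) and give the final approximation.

Equation: x³ + x - 3 = 0
Fixed-point form: x = (3 - x)^(1/3)
x₀ = 1.03

x_1 = g(1.030000) = 1.253590
x_2 = g(1.253590) = 1.204247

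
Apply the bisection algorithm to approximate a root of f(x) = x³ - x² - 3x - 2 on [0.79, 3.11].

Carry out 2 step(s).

f(x) = x³ - x² - 3x - 2
Initial interval: [0.79, 3.11]

Iteration 1:
  c_1 = (0.790000 + 3.110000)/2 = 1.950000
  f(c_1) = f(1.950000) = -4.237625
  f(a) × f(c) ≥ 0, new interval: [1.950000, 3.110000]
Iteration 2:
  c_2 = (1.950000 + 3.110000)/2 = 2.530000
  f(c_2) = f(2.530000) = 0.203377
  f(a) × f(c) < 0, new interval: [1.950000, 2.530000]

After 2 iteration(s), the approximation is c_2 = 2.530000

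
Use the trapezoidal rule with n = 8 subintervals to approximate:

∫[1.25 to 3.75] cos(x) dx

f(x) = cos(x)
a = 1.25, b = 3.75, n = 8
h = (b - a)/n = 0.312500

Trapezoidal rule: (h/2)[f(x₀) + 2f(x₁) + 2f(x₂) + ... + f(xₙ)]

x_0 = 1.2500, f(x_0) = 0.315322, coefficient = 1
x_1 = 1.5625, f(x_1) = 0.008296, coefficient = 2
x_2 = 1.8750, f(x_2) = -0.299534, coefficient = 2
x_3 = 2.1875, f(x_3) = -0.578349, coefficient = 2
x_4 = 2.5000, f(x_4) = -0.801144, coefficient = 2
x_5 = 2.8125, f(x_5) = -0.946336, coefficient = 2
x_6 = 3.1250, f(x_6) = -0.999862, coefficient = 2
x_7 = 3.4375, f(x_7) = -0.956538, coefficient = 2
x_8 = 3.7500, f(x_8) = -0.820559, coefficient = 1

I ≈ (0.312500/2) × -9.652170 = -1.508152
Exact value: -1.520546
Error: 0.012394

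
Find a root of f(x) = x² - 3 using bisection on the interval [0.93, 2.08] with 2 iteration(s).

f(x) = x² - 3
Initial interval: [0.93, 2.08]

Iteration 1:
  c_1 = (0.930000 + 2.080000)/2 = 1.505000
  f(c_1) = f(1.505000) = -0.734975
  f(a) × f(c) ≥ 0, new interval: [1.505000, 2.080000]
Iteration 2:
  c_2 = (1.505000 + 2.080000)/2 = 1.792500
  f(c_2) = f(1.792500) = 0.213056
  f(a) × f(c) < 0, new interval: [1.505000, 1.792500]

After 2 iteration(s), the approximation is c_2 = 1.792500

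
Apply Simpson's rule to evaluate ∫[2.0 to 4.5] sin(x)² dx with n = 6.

f(x) = sin(x)²
a = 2.0, b = 4.5, n = 6
h = (b - a)/n = 0.416667

Simpson's rule: (h/3)[f(x₀) + 4f(x₁) + 2f(x₂) + ... + f(xₙ)]

x_0 = 2.0000, f(x_0) = 0.826822, coefficient = 1
x_1 = 2.4167, f(x_1) = 0.439675, coefficient = 4
x_2 = 2.8333, f(x_2) = 0.092052, coefficient = 2
x_3 = 3.2500, f(x_3) = 0.011706, coefficient = 4
x_4 = 3.6667, f(x_4) = 0.251279, coefficient = 2
x_5 = 4.0833, f(x_5) = 0.653807, coefficient = 4
x_6 = 4.5000, f(x_6) = 0.955565, coefficient = 1

I ≈ (0.416667/3) × 6.889802 = 0.956917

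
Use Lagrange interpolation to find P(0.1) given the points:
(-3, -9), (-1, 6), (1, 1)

Lagrange interpolation formula:
P(x) = Σ yᵢ × Lᵢ(x)
where Lᵢ(x) = Π_{j≠i} (x - xⱼ)/(xᵢ - xⱼ)

L_0(0.1) = (0.1 - (-1))/(-3 - (-1)) × (0.1 - 1)/(-3 - 1) = -0.123750
L_1(0.1) = (0.1 - (-3))/(-1 - (-3)) × (0.1 - 1)/(-1 - 1) = 0.697500
L_2(0.1) = (0.1 - (-3))/(1 - (-3)) × (0.1 - (-1))/(1 - (-1)) = 0.426250

P(0.1) = (-9)×L_0(0.1) + 6×L_1(0.1) + 1×L_2(0.1)
P(0.1) = 5.725000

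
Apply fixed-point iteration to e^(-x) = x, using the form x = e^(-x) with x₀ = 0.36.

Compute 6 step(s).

Equation: e^(-x) = x
Fixed-point form: x = e^(-x)
x₀ = 0.36

x_1 = g(0.360000) = 0.697676
x_2 = g(0.697676) = 0.497741
x_3 = g(0.497741) = 0.607903
x_4 = g(0.607903) = 0.544492
x_5 = g(0.544492) = 0.580137
x_6 = g(0.580137) = 0.559822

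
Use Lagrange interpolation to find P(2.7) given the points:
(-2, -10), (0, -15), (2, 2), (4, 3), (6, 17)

Lagrange interpolation formula:
P(x) = Σ yᵢ × Lᵢ(x)
where Lᵢ(x) = Π_{j≠i} (x - xⱼ)/(xᵢ - xⱼ)

L_0(2.7) = (2.7 - 0)/(-2 - 0) × (2.7 - 2)/(-2 - 2) × (2.7 - 4)/(-2 - 4) × (2.7 - 6)/(-2 - 6) = 0.021115
L_1(2.7) = (2.7 - (-2))/(0 - (-2)) × (2.7 - 2)/(0 - 2) × (2.7 - 4)/(0 - 4) × (2.7 - 6)/(0 - 6) = -0.147022
L_2(2.7) = (2.7 - (-2))/(2 - (-2)) × (2.7 - 0)/(2 - 0) × (2.7 - 4)/(2 - 4) × (2.7 - 6)/(2 - 6) = 0.850627
L_3(2.7) = (2.7 - (-2))/(4 - (-2)) × (2.7 - 0)/(4 - 0) × (2.7 - 2)/(4 - 2) × (2.7 - 6)/(4 - 6) = 0.305353
L_4(2.7) = (2.7 - (-2))/(6 - (-2)) × (2.7 - 0)/(6 - 0) × (2.7 - 2)/(6 - 2) × (2.7 - 4)/(6 - 4) = -0.030073

P(2.7) = (-10)×L_0(2.7) + (-15)×L_1(2.7) + 2×L_2(2.7) + 3×L_3(2.7) + 17×L_4(2.7)
P(2.7) = 4.100257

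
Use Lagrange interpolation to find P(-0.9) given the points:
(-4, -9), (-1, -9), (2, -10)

Lagrange interpolation formula:
P(x) = Σ yᵢ × Lᵢ(x)
where Lᵢ(x) = Π_{j≠i} (x - xⱼ)/(xᵢ - xⱼ)

L_0(-0.9) = (-0.9 - (-1))/(-4 - (-1)) × (-0.9 - 2)/(-4 - 2) = -0.016111
L_1(-0.9) = (-0.9 - (-4))/(-1 - (-4)) × (-0.9 - 2)/(-1 - 2) = 0.998889
L_2(-0.9) = (-0.9 - (-4))/(2 - (-4)) × (-0.9 - (-1))/(2 - (-1)) = 0.017222

P(-0.9) = (-9)×L_0(-0.9) + (-9)×L_1(-0.9) + (-10)×L_2(-0.9)
P(-0.9) = -9.017222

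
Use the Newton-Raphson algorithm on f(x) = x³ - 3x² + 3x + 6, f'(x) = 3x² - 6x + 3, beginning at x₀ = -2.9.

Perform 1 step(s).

f(x) = x³ - 3x² + 3x + 6
f'(x) = 3x² - 6x + 3
x₀ = -2.9

Newton-Raphson formula: x_{n+1} = x_n - f(x_n)/f'(x_n)

Iteration 1:
  f(-2.900000) = -52.319000
  f'(-2.900000) = 45.630000
  x_1 = -2.900000 - (-52.319000)/45.630000 = -1.753408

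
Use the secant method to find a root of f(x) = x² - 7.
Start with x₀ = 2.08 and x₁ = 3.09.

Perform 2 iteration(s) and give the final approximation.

f(x) = x² - 7
x₀ = 2.08, x₁ = 3.09

Secant formula: x_{n+1} = x_n - f(x_n)(x_n - x_{n-1})/(f(x_n) - f(x_{n-1}))

Iteration 1:
  f(2.080000) = -2.673600
  f(3.090000) = 2.548100
  x_2 = 3.090000 - 2.548100×(3.090000 - 2.080000)/(2.548100 - (-2.673600))
       = 2.597137
Iteration 2:
  f(3.090000) = 2.548100
  f(2.597137) = -0.254878
  x_3 = 2.597137 - (-0.254878)×(2.597137 - 3.090000)/(-0.254878 - 2.548100)
       = 2.641954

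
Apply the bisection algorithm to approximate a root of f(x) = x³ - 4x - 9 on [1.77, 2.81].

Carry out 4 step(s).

f(x) = x³ - 4x - 9
Initial interval: [1.77, 2.81]

Iteration 1:
  c_1 = (1.770000 + 2.810000)/2 = 2.290000
  f(c_1) = f(2.290000) = -6.151011
  f(a) × f(c) ≥ 0, new interval: [2.290000, 2.810000]
Iteration 2:
  c_2 = (2.290000 + 2.810000)/2 = 2.550000
  f(c_2) = f(2.550000) = -2.618625
  f(a) × f(c) ≥ 0, new interval: [2.550000, 2.810000]
Iteration 3:
  c_3 = (2.550000 + 2.810000)/2 = 2.680000
  f(c_3) = f(2.680000) = -0.471168
  f(a) × f(c) ≥ 0, new interval: [2.680000, 2.810000]
Iteration 4:
  c_4 = (2.680000 + 2.810000)/2 = 2.745000
  f(c_4) = f(2.745000) = 0.703644
  f(a) × f(c) < 0, new interval: [2.680000, 2.745000]

After 4 iteration(s), the approximation is c_4 = 2.745000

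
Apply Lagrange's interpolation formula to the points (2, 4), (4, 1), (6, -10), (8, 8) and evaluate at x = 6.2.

Lagrange interpolation formula:
P(x) = Σ yᵢ × Lᵢ(x)
where Lᵢ(x) = Π_{j≠i} (x - xⱼ)/(xᵢ - xⱼ)

L_0(6.2) = (6.2 - 4)/(2 - 4) × (6.2 - 6)/(2 - 6) × (6.2 - 8)/(2 - 8) = 0.016500
L_1(6.2) = (6.2 - 2)/(4 - 2) × (6.2 - 6)/(4 - 6) × (6.2 - 8)/(4 - 8) = -0.094500
L_2(6.2) = (6.2 - 2)/(6 - 2) × (6.2 - 4)/(6 - 4) × (6.2 - 8)/(6 - 8) = 1.039500
L_3(6.2) = (6.2 - 2)/(8 - 2) × (6.2 - 4)/(8 - 4) × (6.2 - 6)/(8 - 6) = 0.038500

P(6.2) = 4×L_0(6.2) + 1×L_1(6.2) + (-10)×L_2(6.2) + 8×L_3(6.2)
P(6.2) = -10.115500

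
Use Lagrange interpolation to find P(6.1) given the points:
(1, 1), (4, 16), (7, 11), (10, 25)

Lagrange interpolation formula:
P(x) = Σ yᵢ × Lᵢ(x)
where Lᵢ(x) = Π_{j≠i} (x - xⱼ)/(xᵢ - xⱼ)

L_0(6.1) = (6.1 - 4)/(1 - 4) × (6.1 - 7)/(1 - 7) × (6.1 - 10)/(1 - 10) = -0.045500
L_1(6.1) = (6.1 - 1)/(4 - 1) × (6.1 - 7)/(4 - 7) × (6.1 - 10)/(4 - 10) = 0.331500
L_2(6.1) = (6.1 - 1)/(7 - 1) × (6.1 - 4)/(7 - 4) × (6.1 - 10)/(7 - 10) = 0.773500
L_3(6.1) = (6.1 - 1)/(10 - 1) × (6.1 - 4)/(10 - 4) × (6.1 - 7)/(10 - 7) = -0.059500

P(6.1) = 1×L_0(6.1) + 16×L_1(6.1) + 11×L_2(6.1) + 25×L_3(6.1)
P(6.1) = 12.279500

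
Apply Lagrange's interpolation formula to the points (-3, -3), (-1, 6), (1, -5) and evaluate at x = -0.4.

Lagrange interpolation formula:
P(x) = Σ yᵢ × Lᵢ(x)
where Lᵢ(x) = Π_{j≠i} (x - xⱼ)/(xᵢ - xⱼ)

L_0(-0.4) = (-0.4 - (-1))/(-3 - (-1)) × (-0.4 - 1)/(-3 - 1) = -0.105000
L_1(-0.4) = (-0.4 - (-3))/(-1 - (-3)) × (-0.4 - 1)/(-1 - 1) = 0.910000
L_2(-0.4) = (-0.4 - (-3))/(1 - (-3)) × (-0.4 - (-1))/(1 - (-1)) = 0.195000

P(-0.4) = (-3)×L_0(-0.4) + 6×L_1(-0.4) + (-5)×L_2(-0.4)
P(-0.4) = 4.800000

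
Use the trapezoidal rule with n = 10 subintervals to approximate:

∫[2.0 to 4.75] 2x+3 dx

f(x) = 2x+3
a = 2.0, b = 4.75, n = 10
h = (b - a)/n = 0.275000

Trapezoidal rule: (h/2)[f(x₀) + 2f(x₁) + 2f(x₂) + ... + f(xₙ)]

x_0 = 2.0000, f(x_0) = 7.000000, coefficient = 1
x_1 = 2.2750, f(x_1) = 7.550000, coefficient = 2
x_2 = 2.5500, f(x_2) = 8.100000, coefficient = 2
x_3 = 2.8250, f(x_3) = 8.650000, coefficient = 2
x_4 = 3.1000, f(x_4) = 9.200000, coefficient = 2
x_5 = 3.3750, f(x_5) = 9.750000, coefficient = 2
x_6 = 3.6500, f(x_6) = 10.300000, coefficient = 2
x_7 = 3.9250, f(x_7) = 10.850000, coefficient = 2
x_8 = 4.2000, f(x_8) = 11.400000, coefficient = 2
x_9 = 4.4750, f(x_9) = 11.950000, coefficient = 2
x_10 = 4.7500, f(x_10) = 12.500000, coefficient = 1

I ≈ (0.275000/2) × 195.000000 = 26.812500
Exact value: 26.812500
Error: 0.000000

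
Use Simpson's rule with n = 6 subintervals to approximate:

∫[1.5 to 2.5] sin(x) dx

f(x) = sin(x)
a = 1.5, b = 2.5, n = 6
h = (b - a)/n = 0.166667

Simpson's rule: (h/3)[f(x₀) + 4f(x₁) + 2f(x₂) + ... + f(xₙ)]

x_0 = 1.5000, f(x_0) = 0.997495, coefficient = 1
x_1 = 1.6667, f(x_1) = 0.995408, coefficient = 4
x_2 = 1.8333, f(x_2) = 0.965735, coefficient = 2
x_3 = 2.0000, f(x_3) = 0.909297, coefficient = 4
x_4 = 2.1667, f(x_4) = 0.827660, coefficient = 2
x_5 = 2.3333, f(x_5) = 0.723086, coefficient = 4
x_6 = 2.5000, f(x_6) = 0.598472, coefficient = 1

I ≈ (0.166667/3) × 15.693922 = 0.871885
Exact value: 0.871881
Error: 0.000004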